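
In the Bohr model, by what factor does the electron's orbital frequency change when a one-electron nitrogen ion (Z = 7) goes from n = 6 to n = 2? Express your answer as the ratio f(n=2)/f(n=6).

27

f ∝ Z^2 · n^-3; with Z fixed, f ∝ n^-3.
f(n=2)/f(n=6) = (2/6)^-3 = 27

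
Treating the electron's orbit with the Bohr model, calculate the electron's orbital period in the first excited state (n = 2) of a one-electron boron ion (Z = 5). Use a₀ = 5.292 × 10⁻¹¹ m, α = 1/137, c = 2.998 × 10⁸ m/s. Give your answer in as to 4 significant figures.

r = n²a₀/Z = 2²·5.292 × 10⁻¹¹/5 = 4.234 × 10⁻¹¹ m
v = Zαc/n = 5·0.007299·2.998 × 10⁸/2 = 5.471 × 10⁶ m/s
T = 2πr/v = 4.862 × 10⁻¹⁷ s = 48.62 as

48.62 as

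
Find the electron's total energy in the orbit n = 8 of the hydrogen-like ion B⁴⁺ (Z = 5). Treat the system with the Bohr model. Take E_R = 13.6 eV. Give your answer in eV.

E_n = −E_R·Z²/n² = −13.6 × 5²/8² = -5.31 eV

-5.31 eV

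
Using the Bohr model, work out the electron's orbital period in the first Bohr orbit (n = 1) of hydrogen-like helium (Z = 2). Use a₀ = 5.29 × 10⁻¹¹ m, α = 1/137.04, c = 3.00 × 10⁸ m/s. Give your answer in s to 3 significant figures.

r = n²a₀/Z = 1²·5.29 × 10⁻¹¹/2 = 2.65 × 10⁻¹¹ m
v = Zαc/n = 2·0.00730·3.00 × 10⁸/1 = 4.38 × 10⁶ m/s
T = 2πr/v = 3.80 × 10⁻¹⁷ s

3.80 × 10⁻¹⁷ s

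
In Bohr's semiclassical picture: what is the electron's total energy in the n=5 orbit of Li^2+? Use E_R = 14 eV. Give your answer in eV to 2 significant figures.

E_n = −E_R·Z²/n² = −14 × 3²/5² = -5.0 eV

-5.0 eV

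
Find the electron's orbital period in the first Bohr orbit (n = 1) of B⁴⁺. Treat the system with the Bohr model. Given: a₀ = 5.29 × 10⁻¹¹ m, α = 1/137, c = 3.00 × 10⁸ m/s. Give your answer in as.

6.07 as

r = n²a₀/Z = 1²·5.29 × 10⁻¹¹/5 = 1.06 × 10⁻¹¹ m
v = Zαc/n = 5·0.00730·3.00 × 10⁸/1 = 1.09 × 10⁷ m/s
T = 2πr/v = 6.07 × 10⁻¹⁸ s = 6.07 as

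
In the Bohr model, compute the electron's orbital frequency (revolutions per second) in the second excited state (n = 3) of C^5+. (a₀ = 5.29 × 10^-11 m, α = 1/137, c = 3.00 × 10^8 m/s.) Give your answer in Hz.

r = n²a₀/Z = 7.94 × 10^-11 m, v = Zαc/n = 4.38 × 10^6 m/s
f = v/(2πr) = 8.78 × 10^15 Hz

8.78 × 10^15 Hz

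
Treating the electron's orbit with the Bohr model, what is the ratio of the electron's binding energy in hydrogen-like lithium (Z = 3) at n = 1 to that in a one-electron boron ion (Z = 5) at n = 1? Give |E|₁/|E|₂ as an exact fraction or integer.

9/25

|E| ∝ Z^2 · n^-2
|E|₁/|E|₂ = (3/5)^2 · (1/1)^-2 = 9/25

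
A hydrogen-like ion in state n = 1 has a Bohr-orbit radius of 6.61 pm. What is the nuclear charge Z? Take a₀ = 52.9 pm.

8

r_n = n²a₀/Z ⇒ Z = n²a₀/r = 1² × 52.9 / 6.61 ≈ 8.00
Z = 8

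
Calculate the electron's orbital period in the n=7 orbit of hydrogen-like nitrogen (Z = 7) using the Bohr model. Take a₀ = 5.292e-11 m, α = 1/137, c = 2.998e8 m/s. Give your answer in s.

r = n²a₀/Z = 7²·5.292e-11/7 = 3.704e-10 m
v = Zαc/n = 7·0.007299·2.998e8/7 = 2.188e6 m/s
T = 2πr/v = 1.064e-15 s

1.064e-15 s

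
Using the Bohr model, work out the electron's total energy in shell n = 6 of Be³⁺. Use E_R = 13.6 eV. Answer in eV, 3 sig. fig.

E_n = −E_R·Z²/n² = −13.6 × 4²/6² = -6.04 eV

-6.04 eV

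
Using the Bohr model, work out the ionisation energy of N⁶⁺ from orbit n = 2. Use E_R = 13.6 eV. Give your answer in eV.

E_n = −E_R·Z²/n² = −13.6 × 7²/2² eV = -167 eV
Ionisation energy = −E_n = 167 eV

167 eV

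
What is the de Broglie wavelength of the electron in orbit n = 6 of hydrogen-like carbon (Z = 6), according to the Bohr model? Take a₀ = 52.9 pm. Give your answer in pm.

The Bohr quantisation condition is nλ = 2πr_n.
r_n = n²a₀/Z = 317 pm
λ = 2πr_n/n = 2π·317/6 = 332 pm

332 pm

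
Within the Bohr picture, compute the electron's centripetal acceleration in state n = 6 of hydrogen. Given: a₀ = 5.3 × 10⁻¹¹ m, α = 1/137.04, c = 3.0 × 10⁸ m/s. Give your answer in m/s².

7.0 × 10¹⁹ m/s²

r = n²a₀/Z = 1.9 × 10⁻⁹ m, v = Zαc/n = 3.6 × 10⁵ m/s
a = v²/r = (3.6 × 10⁵)² / 1.9 × 10⁻⁹ = 7.0 × 10¹⁹ m/s²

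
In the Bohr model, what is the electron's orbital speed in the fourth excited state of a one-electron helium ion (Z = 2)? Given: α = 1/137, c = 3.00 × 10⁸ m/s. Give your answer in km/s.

v_n = Zαc/n = 2 × 0.00730 × 3.00 × 10⁸ / 5
    = 876 km/s

876 km/s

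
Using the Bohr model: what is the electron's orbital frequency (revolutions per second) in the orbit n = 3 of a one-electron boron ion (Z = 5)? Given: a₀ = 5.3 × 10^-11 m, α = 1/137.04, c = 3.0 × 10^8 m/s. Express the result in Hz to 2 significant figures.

r = n²a₀/Z = 9.5 × 10^-11 m, v = Zαc/n = 3.6 × 10^6 m/s
f = v/(2πr) = 6.1 × 10^15 Hz

6.1 × 10^15 Hz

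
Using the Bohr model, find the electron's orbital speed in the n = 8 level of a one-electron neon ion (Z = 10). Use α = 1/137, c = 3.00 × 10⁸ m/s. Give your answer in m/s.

v_n = Zαc/n = 10 × 0.00730 × 3.00 × 10⁸ / 8
    = 2.74 × 10⁶ m/s

2.74 × 10⁶ m/s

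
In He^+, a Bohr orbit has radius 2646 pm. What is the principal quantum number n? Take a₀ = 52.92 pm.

10

r_n = n²a₀/Z ⇒ n² = rZ/a₀ = 2646 × 2 / 52.92 ≈ 100.00
n = 10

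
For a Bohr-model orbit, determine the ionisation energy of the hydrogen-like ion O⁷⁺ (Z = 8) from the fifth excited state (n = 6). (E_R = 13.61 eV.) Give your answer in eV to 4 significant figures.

24.20 eV

E_n = −E_R·Z²/n² = −13.61 × 8²/6² eV = -24.20 eV
Ionisation energy = −E_n = 24.20 eV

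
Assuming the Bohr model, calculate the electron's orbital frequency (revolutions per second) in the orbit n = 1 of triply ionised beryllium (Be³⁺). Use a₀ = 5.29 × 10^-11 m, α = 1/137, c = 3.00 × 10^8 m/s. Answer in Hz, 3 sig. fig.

1.05 × 10^17 Hz

r = n²a₀/Z = 1.32 × 10^-11 m, v = Zαc/n = 8.76 × 10^6 m/s
f = v/(2πr) = 1.05 × 10^17 Hz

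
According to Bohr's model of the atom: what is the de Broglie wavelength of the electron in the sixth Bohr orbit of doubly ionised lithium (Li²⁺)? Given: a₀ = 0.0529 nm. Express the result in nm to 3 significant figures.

0.665 nm

The Bohr quantisation condition is nλ = 2πr_n.
r_n = n²a₀/Z = 0.635 nm
λ = 2πr_n/n = 2π·0.635/6 = 0.665 nm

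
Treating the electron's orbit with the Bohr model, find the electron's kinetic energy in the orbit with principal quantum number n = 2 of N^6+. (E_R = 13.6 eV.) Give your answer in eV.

167 eV

For a Coulomb orbit the virial theorem gives K = −E_n.
E_n = −E_R·Z²/n², so K = E_R·Z²/n² = 13.6 × 7²/2² = 167 eV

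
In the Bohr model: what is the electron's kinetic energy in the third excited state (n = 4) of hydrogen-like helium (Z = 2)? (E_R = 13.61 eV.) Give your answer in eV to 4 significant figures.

For a Coulomb orbit the virial theorem gives K = −E_n.
E_n = −E_R·Z²/n², so K = E_R·Z²/n² = 13.61 × 2²/4² = 3.402 eV

3.402 eV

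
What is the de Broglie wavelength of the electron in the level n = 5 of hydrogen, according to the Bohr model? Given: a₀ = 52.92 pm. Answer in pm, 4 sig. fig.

1663 pm

The Bohr quantisation condition is nλ = 2πr_n.
r_n = n²a₀/Z = 1323 pm
λ = 2πr_n/n = 2π·1323/5 = 1663 pm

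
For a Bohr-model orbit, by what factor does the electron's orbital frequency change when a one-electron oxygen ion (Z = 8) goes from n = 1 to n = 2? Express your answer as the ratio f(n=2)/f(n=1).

f ∝ Z^2 · n^-3; with Z fixed, f ∝ n^-3.
f(n=2)/f(n=1) = (2/1)^-3 = 1/8

1/8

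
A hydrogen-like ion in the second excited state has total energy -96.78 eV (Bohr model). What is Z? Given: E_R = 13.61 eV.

8

E_n = −E_R Z²/n² ⇒ Z² = −E_n n²/E_R = 96.78 × 3² / 13.61 ≈ 64.00
Z = 8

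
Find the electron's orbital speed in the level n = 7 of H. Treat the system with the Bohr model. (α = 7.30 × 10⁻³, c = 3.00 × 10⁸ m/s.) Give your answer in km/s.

313 km/s

v_n = Zαc/n = 1 × 0.00730 × 3.00 × 10⁸ / 7
    = 313 km/s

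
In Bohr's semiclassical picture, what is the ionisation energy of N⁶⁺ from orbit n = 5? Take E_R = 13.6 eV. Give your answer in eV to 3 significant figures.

E_n = −E_R·Z²/n² = −13.6 × 7²/5² eV = -26.7 eV
Ionisation energy = −E_n = 26.7 eV

26.7 eV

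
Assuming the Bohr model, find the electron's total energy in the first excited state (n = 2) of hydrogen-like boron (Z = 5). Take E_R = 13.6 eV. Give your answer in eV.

E_n = −E_R·Z²/n² = −13.6 × 5²/2² = -85.0 eV

-85.0 eV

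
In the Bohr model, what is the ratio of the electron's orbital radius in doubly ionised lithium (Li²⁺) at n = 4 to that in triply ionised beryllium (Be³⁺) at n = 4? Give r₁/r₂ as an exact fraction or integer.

r ∝ Z^-1 · n^2
r₁/r₂ = (3/4)^-1 · (4/4)^2 = 4/3

4/3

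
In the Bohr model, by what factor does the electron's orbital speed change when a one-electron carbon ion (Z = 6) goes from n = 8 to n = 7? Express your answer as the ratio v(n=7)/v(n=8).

v ∝ Z^1 · n^-1; with Z fixed, v ∝ n^-1.
v(n=7)/v(n=8) = (7/8)^-1 = 8/7

8/7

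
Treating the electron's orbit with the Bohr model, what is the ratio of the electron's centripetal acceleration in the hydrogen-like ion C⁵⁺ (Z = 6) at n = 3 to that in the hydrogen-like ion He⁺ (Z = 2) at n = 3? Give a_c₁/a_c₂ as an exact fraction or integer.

a_c ∝ Z^3 · n^-4
a_c₁/a_c₂ = (6/2)^3 · (3/3)^-4 = 27

27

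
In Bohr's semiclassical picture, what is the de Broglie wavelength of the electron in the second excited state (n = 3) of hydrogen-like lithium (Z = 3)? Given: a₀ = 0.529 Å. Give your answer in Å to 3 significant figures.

The Bohr quantisation condition is nλ = 2πr_n.
r_n = n²a₀/Z = 1.59 Å
λ = 2πr_n/n = 2π·1.59/3 = 3.32 Å

3.32 Å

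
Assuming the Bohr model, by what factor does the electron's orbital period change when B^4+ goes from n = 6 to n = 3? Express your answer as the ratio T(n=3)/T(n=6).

T ∝ Z^-2 · n^3; with Z fixed, T ∝ n^3.
T(n=3)/T(n=6) = (3/6)^3 = 1/8

1/8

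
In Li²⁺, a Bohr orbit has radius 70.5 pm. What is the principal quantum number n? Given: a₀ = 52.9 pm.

r_n = n²a₀/Z ⇒ n² = rZ/a₀ = 70.5 × 3 / 52.9 ≈ 4.00
n = 2

2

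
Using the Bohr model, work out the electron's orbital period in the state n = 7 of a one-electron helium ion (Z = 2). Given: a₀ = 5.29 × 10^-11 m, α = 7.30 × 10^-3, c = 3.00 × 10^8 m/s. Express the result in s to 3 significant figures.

1.30 × 10^-14 s

r = n²a₀/Z = 7²·5.29 × 10^-11/2 = 1.30 × 10^-9 m
v = Zαc/n = 2·0.00730·3.00 × 10^8/7 = 6.26 × 10^5 m/s
T = 2πr/v = 1.30 × 10^-14 s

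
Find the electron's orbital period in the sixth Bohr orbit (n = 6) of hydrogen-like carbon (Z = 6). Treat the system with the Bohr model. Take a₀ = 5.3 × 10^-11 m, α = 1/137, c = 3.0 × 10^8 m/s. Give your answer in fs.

r = n²a₀/Z = 6²·5.3 × 10^-11/6 = 3.2 × 10^-10 m
v = Zαc/n = 6·0.0073·3.0 × 10^8/6 = 2.2 × 10^6 m/s
T = 2πr/v = 9.1 × 10^-16 s = 0.91 fs

0.91 fs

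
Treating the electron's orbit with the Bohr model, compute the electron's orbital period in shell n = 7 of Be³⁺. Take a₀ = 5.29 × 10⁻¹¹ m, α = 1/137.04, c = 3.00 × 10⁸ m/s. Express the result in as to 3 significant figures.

r = n²a₀/Z = 7²·5.29 × 10⁻¹¹/4 = 6.48 × 10⁻¹⁰ m
v = Zαc/n = 4·0.00730·3.00 × 10⁸/7 = 1.25 × 10⁶ m/s
T = 2πr/v = 3.25 × 10⁻¹⁵ s = 3250 as

3250 as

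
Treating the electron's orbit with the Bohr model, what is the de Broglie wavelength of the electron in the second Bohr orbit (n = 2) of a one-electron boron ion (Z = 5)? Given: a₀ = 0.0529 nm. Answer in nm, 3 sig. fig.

0.133 nm

The Bohr quantisation condition is nλ = 2πr_n.
r_n = n²a₀/Z = 0.0423 nm
λ = 2πr_n/n = 2π·0.0423/2 = 0.133 nm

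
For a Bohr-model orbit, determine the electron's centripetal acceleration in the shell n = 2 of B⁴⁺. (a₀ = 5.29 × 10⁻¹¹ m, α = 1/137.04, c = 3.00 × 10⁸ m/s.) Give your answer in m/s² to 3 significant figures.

r = n²a₀/Z = 4.23 × 10⁻¹¹ m, v = Zαc/n = 5.47 × 10⁶ m/s
a = v²/r = (5.47 × 10⁶)² / 4.23 × 10⁻¹¹ = 7.08 × 10²³ m/s²

7.08 × 10²³ m/s²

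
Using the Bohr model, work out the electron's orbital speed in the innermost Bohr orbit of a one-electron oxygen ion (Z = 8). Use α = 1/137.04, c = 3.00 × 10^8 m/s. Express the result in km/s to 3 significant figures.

v_n = Zαc/n = 8 × 0.00730 × 3.00 × 10^8 / 1
    = 1.75 × 10^4 km/s

1.75 × 10^4 km/s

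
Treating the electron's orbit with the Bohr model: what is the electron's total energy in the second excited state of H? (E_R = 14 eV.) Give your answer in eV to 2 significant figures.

-1.6 eV

E_n = −E_R·Z²/n² = −14 × 1²/3² = -1.6 eV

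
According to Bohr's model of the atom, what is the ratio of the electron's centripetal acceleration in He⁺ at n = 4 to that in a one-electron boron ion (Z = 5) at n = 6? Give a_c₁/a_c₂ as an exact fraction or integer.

a_c ∝ Z^3 · n^-4
a_c₁/a_c₂ = (2/5)^3 · (4/6)^-4 = 81/250

81/250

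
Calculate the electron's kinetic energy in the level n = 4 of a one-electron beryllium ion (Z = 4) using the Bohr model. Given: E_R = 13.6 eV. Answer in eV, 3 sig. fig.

For a Coulomb orbit the virial theorem gives K = −E_n.
E_n = −E_R·Z²/n², so K = E_R·Z²/n² = 13.6 × 4²/4² = 13.6 eV

13.6 eV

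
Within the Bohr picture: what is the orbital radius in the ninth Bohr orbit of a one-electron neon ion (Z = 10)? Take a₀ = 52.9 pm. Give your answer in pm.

428 pm

r_n = n²a₀/Z = 9² × 52.9 / 10
    = 81 × 52.9 / 10 = 428 pm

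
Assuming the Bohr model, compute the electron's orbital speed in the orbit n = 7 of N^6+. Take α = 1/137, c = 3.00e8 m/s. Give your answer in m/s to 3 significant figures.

2.19e6 m/s

v_n = Zαc/n = 7 × 0.00730 × 3.00e8 / 7
    = 2.19e6 m/s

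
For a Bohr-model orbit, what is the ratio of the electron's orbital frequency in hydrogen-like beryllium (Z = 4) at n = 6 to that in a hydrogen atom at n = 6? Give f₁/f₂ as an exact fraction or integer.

16

f ∝ Z^2 · n^-3
f₁/f₂ = (4/1)^2 · (6/6)^-3 = 16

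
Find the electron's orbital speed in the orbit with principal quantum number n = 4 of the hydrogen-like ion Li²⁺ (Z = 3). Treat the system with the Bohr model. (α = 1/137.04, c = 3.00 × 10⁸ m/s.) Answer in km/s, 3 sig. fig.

v_n = Zαc/n = 3 × 0.00730 × 3.00 × 10⁸ / 4
    = 1640 km/s

1640 km/s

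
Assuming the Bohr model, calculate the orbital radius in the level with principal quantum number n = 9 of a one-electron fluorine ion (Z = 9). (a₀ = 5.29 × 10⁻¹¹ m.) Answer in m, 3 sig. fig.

4.76 × 10⁻¹⁰ m

r_n = n²a₀/Z = 9² × 5.29 × 10⁻¹¹ / 9
    = 81 × 5.29 × 10⁻¹¹ / 9 = 4.76 × 10⁻¹⁰ m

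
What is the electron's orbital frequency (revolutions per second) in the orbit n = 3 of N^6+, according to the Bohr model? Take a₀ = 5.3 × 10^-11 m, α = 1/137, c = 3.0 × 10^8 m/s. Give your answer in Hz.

r = n²a₀/Z = 6.8 × 10^-11 m, v = Zαc/n = 5.1 × 10^6 m/s
f = v/(2πr) = 1.2 × 10^16 Hz

1.2 × 10^16 Hz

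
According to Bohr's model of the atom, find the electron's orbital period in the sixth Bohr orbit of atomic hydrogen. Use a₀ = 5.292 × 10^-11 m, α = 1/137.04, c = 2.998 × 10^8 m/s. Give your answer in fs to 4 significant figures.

r = n²a₀/Z = 6²·5.292 × 10^-11/1 = 1.905 × 10^-9 m
v = Zαc/n = 1·0.007297·2.998 × 10^8/6 = 3.646 × 10^5 m/s
T = 2πr/v = 3.283 × 10^-14 s = 32.83 fs

32.83 fs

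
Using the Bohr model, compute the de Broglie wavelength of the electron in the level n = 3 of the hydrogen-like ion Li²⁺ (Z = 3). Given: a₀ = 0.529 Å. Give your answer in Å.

The Bohr quantisation condition is nλ = 2πr_n.
r_n = n²a₀/Z = 1.59 Å
λ = 2πr_n/n = 2π·1.59/3 = 3.32 Å

3.32 Å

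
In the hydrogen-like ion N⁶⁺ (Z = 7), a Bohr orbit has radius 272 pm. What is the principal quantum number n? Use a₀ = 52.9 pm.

r_n = n²a₀/Z ⇒ n² = rZ/a₀ = 272 × 7 / 52.9 ≈ 35.99
n = 6

6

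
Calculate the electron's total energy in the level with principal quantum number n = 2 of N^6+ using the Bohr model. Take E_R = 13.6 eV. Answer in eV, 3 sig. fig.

-167 eV

E_n = −E_R·Z²/n² = −13.6 × 7²/2² = -167 eV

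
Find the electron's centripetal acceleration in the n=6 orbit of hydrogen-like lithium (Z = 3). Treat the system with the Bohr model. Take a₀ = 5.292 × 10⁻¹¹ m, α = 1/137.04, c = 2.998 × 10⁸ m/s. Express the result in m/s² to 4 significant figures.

r = n²a₀/Z = 6.350 × 10⁻¹⁰ m, v = Zαc/n = 1.094 × 10⁶ m/s
a = v²/r = (1.094 × 10⁶)² / 6.350 × 10⁻¹⁰ = 1.884 × 10²¹ m/s²

1.884 × 10²¹ m/s²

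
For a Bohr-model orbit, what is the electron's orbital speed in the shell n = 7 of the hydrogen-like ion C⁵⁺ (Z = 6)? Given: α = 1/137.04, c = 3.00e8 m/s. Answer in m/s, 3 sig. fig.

1.88e6 m/s

v_n = Zαc/n = 6 × 0.00730 × 3.00e8 / 7
    = 1.88e6 m/s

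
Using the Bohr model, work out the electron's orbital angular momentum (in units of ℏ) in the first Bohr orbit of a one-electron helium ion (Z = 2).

1

L_n = nℏ, so L/ℏ = n = 1.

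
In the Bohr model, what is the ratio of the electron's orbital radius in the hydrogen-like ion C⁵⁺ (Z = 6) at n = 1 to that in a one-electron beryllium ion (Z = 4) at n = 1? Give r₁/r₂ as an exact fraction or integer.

r ∝ Z^-1 · n^2
r₁/r₂ = (6/4)^-1 · (1/1)^2 = 2/3

2/3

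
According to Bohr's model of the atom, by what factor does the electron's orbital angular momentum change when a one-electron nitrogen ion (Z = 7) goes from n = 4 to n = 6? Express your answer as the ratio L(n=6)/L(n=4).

L = nℏ depends only on n, so L ∝ n.
L(n=6)/L(n=4) = (6/4)^1 = 3/2

3/2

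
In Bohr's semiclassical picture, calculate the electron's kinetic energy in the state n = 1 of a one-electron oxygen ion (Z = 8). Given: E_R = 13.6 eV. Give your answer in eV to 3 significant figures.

For a Coulomb orbit the virial theorem gives K = −E_n.
E_n = −E_R·Z²/n², so K = E_R·Z²/n² = 13.6 × 8²/1² = 870 eV

870 eV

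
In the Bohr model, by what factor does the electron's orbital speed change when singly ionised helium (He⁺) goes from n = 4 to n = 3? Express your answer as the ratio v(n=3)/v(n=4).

v ∝ Z^1 · n^-1; with Z fixed, v ∝ n^-1.
v(n=3)/v(n=4) = (3/4)^-1 = 4/3

4/3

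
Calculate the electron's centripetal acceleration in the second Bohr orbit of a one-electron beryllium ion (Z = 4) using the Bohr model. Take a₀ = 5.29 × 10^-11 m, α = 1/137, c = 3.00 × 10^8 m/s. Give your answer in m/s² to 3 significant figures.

3.63 × 10^23 m/s²

r = n²a₀/Z = 5.29 × 10^-11 m, v = Zαc/n = 4.38 × 10^6 m/s
a = v²/r = (4.38 × 10^6)² / 5.29 × 10^-11 = 3.63 × 10^23 m/s²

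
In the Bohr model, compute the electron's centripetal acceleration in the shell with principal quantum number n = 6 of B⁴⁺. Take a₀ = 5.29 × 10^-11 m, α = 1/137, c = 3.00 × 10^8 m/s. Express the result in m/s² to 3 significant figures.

r = n²a₀/Z = 3.81 × 10^-10 m, v = Zαc/n = 1.82 × 10^6 m/s
a = v²/r = (1.82 × 10^6)² / 3.81 × 10^-10 = 8.74 × 10^21 m/s²

8.74 × 10^21 m/s²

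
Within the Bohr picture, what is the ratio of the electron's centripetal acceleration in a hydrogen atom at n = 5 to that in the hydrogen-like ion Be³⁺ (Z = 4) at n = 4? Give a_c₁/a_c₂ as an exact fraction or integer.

a_c ∝ Z^3 · n^-4
a_c₁/a_c₂ = (1/4)^3 · (5/4)^-4 = 4/625

4/625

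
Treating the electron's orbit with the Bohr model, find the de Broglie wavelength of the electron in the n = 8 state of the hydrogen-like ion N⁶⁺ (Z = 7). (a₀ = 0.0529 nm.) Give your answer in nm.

The Bohr quantisation condition is nλ = 2πr_n.
r_n = n²a₀/Z = 0.484 nm
λ = 2πr_n/n = 2π·0.484/8 = 0.380 nm

0.380 nm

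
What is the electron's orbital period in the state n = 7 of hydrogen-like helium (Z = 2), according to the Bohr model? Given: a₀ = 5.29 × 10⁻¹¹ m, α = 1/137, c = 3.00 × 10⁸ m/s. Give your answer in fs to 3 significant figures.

r = n²a₀/Z = 7²·5.29 × 10⁻¹¹/2 = 1.30 × 10⁻⁹ m
v = Zαc/n = 2·0.00730·3.00 × 10⁸/7 = 6.26 × 10⁵ m/s
T = 2πr/v = 1.30 × 10⁻¹⁴ s = 13.0 fs

13.0 fs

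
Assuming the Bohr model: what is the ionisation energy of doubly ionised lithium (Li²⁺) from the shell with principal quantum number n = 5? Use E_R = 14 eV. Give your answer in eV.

E_n = −E_R·Z²/n² = −14 × 3²/5² eV = -5.0 eV
Ionisation energy = −E_n = 5.0 eV

5.0 eV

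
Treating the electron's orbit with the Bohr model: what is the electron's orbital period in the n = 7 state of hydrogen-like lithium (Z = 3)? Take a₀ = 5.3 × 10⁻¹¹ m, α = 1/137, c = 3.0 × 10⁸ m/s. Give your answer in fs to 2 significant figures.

5.8 fs

r = n²a₀/Z = 7²·5.3 × 10⁻¹¹/3 = 8.7 × 10⁻¹⁰ m
v = Zαc/n = 3·0.0073·3.0 × 10⁸/7 = 9.4 × 10⁵ m/s
T = 2πr/v = 5.8 × 10⁻¹⁵ s = 5.8 fs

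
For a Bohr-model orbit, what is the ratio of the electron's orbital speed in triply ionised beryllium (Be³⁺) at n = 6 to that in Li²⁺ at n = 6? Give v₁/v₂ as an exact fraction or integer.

4/3

v ∝ Z^1 · n^-1
v₁/v₂ = (4/3)^1 · (6/6)^-1 = 4/3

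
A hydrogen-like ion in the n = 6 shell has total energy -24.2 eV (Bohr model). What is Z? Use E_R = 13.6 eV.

E_n = −E_R Z²/n² ⇒ Z² = −E_n n²/E_R = 24.2 × 6² / 13.6 ≈ 64.06
Z = 8

8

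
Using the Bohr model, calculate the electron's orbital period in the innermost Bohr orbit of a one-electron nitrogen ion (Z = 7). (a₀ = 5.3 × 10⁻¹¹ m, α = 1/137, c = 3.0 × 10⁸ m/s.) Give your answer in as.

r = n²a₀/Z = 1²·5.3 × 10⁻¹¹/7 = 7.6 × 10⁻¹² m
v = Zαc/n = 7·0.0073·3.0 × 10⁸/1 = 1.5 × 10⁷ m/s
T = 2πr/v = 3.1 × 10⁻¹⁸ s = 3.1 as

3.1 as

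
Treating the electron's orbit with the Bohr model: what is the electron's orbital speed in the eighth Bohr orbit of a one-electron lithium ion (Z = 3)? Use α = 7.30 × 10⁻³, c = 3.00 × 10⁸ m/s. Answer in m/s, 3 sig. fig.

v_n = Zαc/n = 3 × 0.00730 × 3.00 × 10⁸ / 8
    = 8.21 × 10⁵ m/s

8.21 × 10⁵ m/s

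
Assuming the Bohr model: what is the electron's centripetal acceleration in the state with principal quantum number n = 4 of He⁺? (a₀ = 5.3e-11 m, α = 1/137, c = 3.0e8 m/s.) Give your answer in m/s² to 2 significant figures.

2.8e21 m/s²

r = n²a₀/Z = 4.2e-10 m, v = Zαc/n = 1.1e6 m/s
a = v²/r = (1.1e6)² / 4.2e-10 = 2.8e21 m/s²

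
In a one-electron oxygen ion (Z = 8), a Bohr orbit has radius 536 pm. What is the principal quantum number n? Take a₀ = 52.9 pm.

r_n = n²a₀/Z ⇒ n² = rZ/a₀ = 536 × 8 / 52.9 ≈ 81.06
n = 9

9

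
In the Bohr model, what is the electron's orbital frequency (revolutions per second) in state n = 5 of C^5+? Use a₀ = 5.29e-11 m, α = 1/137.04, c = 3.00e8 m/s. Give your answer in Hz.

r = n²a₀/Z = 2.20e-10 m, v = Zαc/n = 2.63e6 m/s
f = v/(2πr) = 1.90e15 Hz

1.90e15 Hz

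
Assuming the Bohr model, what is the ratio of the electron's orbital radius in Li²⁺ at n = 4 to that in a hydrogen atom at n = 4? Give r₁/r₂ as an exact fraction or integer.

r ∝ Z^-1 · n^2
r₁/r₂ = (3/1)^-1 · (4/4)^2 = 1/3

1/3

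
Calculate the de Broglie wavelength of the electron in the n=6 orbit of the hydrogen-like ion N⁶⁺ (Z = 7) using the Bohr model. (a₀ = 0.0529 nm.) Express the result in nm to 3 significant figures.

0.285 nm

The Bohr quantisation condition is nλ = 2πr_n.
r_n = n²a₀/Z = 0.272 nm
λ = 2πr_n/n = 2π·0.272/6 = 0.285 nm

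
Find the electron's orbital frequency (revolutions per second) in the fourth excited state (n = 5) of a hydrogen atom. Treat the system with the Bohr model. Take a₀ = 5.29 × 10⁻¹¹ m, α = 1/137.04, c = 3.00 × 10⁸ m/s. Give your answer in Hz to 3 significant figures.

r = n²a₀/Z = 1.32 × 10⁻⁹ m, v = Zαc/n = 4.38 × 10⁵ m/s
f = v/(2πr) = 5.27 × 10¹³ Hz

5.27 × 10¹³ Hz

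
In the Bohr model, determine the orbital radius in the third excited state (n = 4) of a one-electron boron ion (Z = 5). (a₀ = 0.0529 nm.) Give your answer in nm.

0.169 nm

r_n = n²a₀/Z = 4² × 0.0529 / 5
    = 16 × 0.0529 / 5 = 0.169 nm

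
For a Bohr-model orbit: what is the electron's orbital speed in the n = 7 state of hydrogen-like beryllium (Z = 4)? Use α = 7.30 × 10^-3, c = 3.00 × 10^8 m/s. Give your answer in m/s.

v_n = Zαc/n = 4 × 0.00730 × 3.00 × 10^8 / 7
    = 1.25 × 10^6 m/s

1.25 × 10^6 m/s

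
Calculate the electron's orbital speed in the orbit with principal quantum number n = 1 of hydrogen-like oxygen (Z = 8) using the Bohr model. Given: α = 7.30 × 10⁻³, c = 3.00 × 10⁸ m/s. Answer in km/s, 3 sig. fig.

1.75 × 10⁴ km/s

v_n = Zαc/n = 8 × 0.00730 × 3.00 × 10⁸ / 1
    = 1.75 × 10⁴ km/s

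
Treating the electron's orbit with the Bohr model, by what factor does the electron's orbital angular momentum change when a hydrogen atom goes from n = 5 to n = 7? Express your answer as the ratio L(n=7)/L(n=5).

7/5

L = nℏ depends only on n, so L ∝ n.
L(n=7)/L(n=5) = (7/5)^1 = 7/5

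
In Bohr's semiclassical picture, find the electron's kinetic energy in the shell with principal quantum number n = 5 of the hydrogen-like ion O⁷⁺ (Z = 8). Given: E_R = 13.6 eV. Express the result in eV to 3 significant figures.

For a Coulomb orbit the virial theorem gives K = −E_n.
E_n = −E_R·Z²/n², so K = E_R·Z²/n² = 13.6 × 8²/5² = 34.8 eV

34.8 eV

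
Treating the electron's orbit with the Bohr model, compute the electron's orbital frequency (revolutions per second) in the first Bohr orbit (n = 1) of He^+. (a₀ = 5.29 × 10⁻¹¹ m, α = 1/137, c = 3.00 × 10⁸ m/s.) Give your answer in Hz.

2.64 × 10¹⁶ Hz

r = n²a₀/Z = 2.65 × 10⁻¹¹ m, v = Zαc/n = 4.38 × 10⁶ m/s
f = v/(2πr) = 2.64 × 10¹⁶ Hz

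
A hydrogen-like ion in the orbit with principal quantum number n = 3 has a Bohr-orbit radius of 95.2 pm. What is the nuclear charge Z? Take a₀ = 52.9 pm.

5

r_n = n²a₀/Z ⇒ Z = n²a₀/r = 3² × 52.9 / 95.2 ≈ 5.00
Z = 5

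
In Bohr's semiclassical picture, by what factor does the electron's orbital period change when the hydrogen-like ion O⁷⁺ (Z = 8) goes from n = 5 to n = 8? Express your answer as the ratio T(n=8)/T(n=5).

512/125

T ∝ Z^-2 · n^3; with Z fixed, T ∝ n^3.
T(n=8)/T(n=5) = (8/5)^3 = 512/125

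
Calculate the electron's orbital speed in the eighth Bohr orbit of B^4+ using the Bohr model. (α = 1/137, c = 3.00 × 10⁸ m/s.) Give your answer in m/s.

1.37 × 10⁶ m/s

v_n = Zαc/n = 5 × 0.00730 × 3.00 × 10⁸ / 8
    = 1.37 × 10⁶ m/s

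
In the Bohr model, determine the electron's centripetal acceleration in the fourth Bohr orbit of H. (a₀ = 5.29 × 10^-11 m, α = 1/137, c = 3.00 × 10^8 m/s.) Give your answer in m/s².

3.54 × 10^20 m/s²

r = n²a₀/Z = 8.46 × 10^-10 m, v = Zαc/n = 5.47 × 10^5 m/s
a = v²/r = (5.47 × 10^5)² / 8.46 × 10^-10 = 3.54 × 10^20 m/s²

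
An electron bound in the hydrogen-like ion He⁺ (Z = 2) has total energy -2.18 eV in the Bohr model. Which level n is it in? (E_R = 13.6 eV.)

E_n = −E_R Z²/n² ⇒ n² = E_R Z²/(−E_n) = 13.6 × 2² / 2.18 ≈ 24.95
n = 5

5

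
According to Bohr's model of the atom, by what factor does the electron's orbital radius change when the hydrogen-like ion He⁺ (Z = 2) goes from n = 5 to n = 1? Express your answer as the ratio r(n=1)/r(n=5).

1/25

r ∝ Z^-1 · n^2; with Z fixed, r ∝ n^2.
r(n=1)/r(n=5) = (1/5)^2 = 1/25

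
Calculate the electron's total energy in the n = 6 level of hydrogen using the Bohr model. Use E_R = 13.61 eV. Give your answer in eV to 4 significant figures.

-0.3781 eV

E_n = −E_R·Z²/n² = −13.61 × 1²/6² = -0.3781 eV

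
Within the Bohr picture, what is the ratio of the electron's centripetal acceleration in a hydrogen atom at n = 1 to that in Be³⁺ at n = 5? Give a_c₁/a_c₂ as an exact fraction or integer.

a_c ∝ Z^3 · n^-4
a_c₁/a_c₂ = (1/4)^3 · (1/5)^-4 = 625/64

625/64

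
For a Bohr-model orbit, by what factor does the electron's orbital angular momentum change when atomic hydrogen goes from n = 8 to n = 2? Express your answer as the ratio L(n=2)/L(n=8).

L = nℏ depends only on n, so L ∝ n.
L(n=2)/L(n=8) = (2/8)^1 = 1/4

1/4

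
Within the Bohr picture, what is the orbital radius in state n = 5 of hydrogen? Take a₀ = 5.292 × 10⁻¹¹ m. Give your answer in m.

1.323 × 10⁻⁹ m

r_n = n²a₀/Z = 5² × 5.292 × 10⁻¹¹ / 1
    = 25 × 5.292 × 10⁻¹¹ / 1 = 1.323 × 10⁻⁹ m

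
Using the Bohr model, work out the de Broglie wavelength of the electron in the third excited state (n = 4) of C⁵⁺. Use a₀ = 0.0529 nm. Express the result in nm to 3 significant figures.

0.222 nm

The Bohr quantisation condition is nλ = 2πr_n.
r_n = n²a₀/Z = 0.141 nm
λ = 2πr_n/n = 2π·0.141/4 = 0.222 nm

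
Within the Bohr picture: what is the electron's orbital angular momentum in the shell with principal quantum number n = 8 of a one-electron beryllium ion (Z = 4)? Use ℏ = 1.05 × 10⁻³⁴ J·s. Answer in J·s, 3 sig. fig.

L_n = nℏ = 8 × 1.05 × 10⁻³⁴ = 8.40 × 10⁻³⁴ J·s

8.40 × 10⁻³⁴ J·s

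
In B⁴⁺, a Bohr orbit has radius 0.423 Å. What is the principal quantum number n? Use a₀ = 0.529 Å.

r_n = n²a₀/Z ⇒ n² = rZ/a₀ = 0.423 × 5 / 0.529 ≈ 4.00
n = 2

2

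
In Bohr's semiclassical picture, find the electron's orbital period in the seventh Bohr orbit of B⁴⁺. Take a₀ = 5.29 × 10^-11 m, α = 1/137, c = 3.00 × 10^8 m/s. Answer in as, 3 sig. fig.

r = n²a₀/Z = 7²·5.29 × 10^-11/5 = 5.18 × 10^-10 m
v = Zαc/n = 5·0.00730·3.00 × 10^8/7 = 1.56 × 10^6 m/s
T = 2πr/v = 2.08 × 10^-15 s = 2080 as

2080 as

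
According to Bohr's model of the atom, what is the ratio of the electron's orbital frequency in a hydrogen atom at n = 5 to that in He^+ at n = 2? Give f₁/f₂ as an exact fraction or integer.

2/125

f ∝ Z^2 · n^-3
f₁/f₂ = (1/2)^2 · (5/2)^-3 = 2/125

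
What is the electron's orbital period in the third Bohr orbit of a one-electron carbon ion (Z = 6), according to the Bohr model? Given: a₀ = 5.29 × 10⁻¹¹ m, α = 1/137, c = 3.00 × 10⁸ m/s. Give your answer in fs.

r = n²a₀/Z = 3²·5.29 × 10⁻¹¹/6 = 7.94 × 10⁻¹¹ m
v = Zαc/n = 6·0.00730·3.00 × 10⁸/3 = 4.38 × 10⁶ m/s
T = 2πr/v = 1.14 × 10⁻¹⁶ s = 0.114 fs

0.114 fs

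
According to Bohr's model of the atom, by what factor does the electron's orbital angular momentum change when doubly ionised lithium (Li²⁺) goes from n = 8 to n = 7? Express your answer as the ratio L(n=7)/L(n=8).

L = nℏ depends only on n, so L ∝ n.
L(n=7)/L(n=8) = (7/8)^1 = 7/8

7/8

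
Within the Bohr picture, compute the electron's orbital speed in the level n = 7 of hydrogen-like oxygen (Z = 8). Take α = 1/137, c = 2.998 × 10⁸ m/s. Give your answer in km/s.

2501 km/s

v_n = Zαc/n = 8 × 0.007299 × 2.998 × 10⁸ / 7
    = 2501 km/s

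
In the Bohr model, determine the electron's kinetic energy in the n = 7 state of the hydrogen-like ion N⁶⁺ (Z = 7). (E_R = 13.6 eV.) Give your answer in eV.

For a Coulomb orbit the virial theorem gives K = −E_n.
E_n = −E_R·Z²/n², so K = E_R·Z²/n² = 13.6 × 7²/7² = 13.6 eV

13.6 eV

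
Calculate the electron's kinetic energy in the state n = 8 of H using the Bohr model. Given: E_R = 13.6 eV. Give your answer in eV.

0.212 eV

For a Coulomb orbit the virial theorem gives K = −E_n.
E_n = −E_R·Z²/n², so K = E_R·Z²/n² = 13.6 × 1²/8² = 0.212 eV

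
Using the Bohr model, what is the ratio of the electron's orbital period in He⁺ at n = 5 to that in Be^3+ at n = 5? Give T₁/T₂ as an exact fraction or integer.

T ∝ Z^-2 · n^3
T₁/T₂ = (2/4)^-2 · (5/5)^3 = 4

4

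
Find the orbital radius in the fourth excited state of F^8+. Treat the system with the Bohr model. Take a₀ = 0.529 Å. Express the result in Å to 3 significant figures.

r_n = n²a₀/Z = 5² × 0.529 / 9
    = 25 × 0.529 / 9 = 1.47 Å

1.47 Å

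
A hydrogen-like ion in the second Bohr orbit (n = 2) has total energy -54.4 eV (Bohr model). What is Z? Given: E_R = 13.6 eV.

E_n = −E_R Z²/n² ⇒ Z² = −E_n n²/E_R = 54.4 × 2² / 13.6 ≈ 16.00
Z = 4

4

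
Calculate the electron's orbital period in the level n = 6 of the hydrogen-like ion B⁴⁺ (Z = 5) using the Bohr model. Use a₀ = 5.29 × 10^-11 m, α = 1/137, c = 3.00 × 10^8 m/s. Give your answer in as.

1310 as

r = n²a₀/Z = 6²·5.29 × 10^-11/5 = 3.81 × 10^-10 m
v = Zαc/n = 5·0.00730·3.00 × 10^8/6 = 1.82 × 10^6 m/s
T = 2πr/v = 1.31 × 10^-15 s = 1310 as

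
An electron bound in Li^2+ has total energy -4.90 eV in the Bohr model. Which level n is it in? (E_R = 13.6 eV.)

5

E_n = −E_R Z²/n² ⇒ n² = E_R Z²/(−E_n) = 13.6 × 3² / 4.90 ≈ 24.98
n = 5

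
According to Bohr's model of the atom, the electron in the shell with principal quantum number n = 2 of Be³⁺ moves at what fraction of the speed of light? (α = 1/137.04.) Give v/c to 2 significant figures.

v_n = Zαc/n, so v/c = Zα/n = 4 × 0.0073 / 2 = 0.015

0.015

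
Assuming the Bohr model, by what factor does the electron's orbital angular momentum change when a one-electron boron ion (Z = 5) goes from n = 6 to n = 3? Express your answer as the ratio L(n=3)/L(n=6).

L = nℏ depends only on n, so L ∝ n.
L(n=3)/L(n=6) = (3/6)^1 = 1/2

1/2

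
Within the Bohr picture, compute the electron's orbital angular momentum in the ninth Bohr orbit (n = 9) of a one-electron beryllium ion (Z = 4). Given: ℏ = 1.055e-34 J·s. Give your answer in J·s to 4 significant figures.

L_n = nℏ = 9 × 1.055e-34 = 9.495e-34 J·s

9.495e-34 J·s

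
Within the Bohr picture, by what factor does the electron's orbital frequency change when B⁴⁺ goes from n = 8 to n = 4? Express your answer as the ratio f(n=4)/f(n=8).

8

f ∝ Z^2 · n^-3; with Z fixed, f ∝ n^-3.
f(n=4)/f(n=8) = (4/8)^-3 = 8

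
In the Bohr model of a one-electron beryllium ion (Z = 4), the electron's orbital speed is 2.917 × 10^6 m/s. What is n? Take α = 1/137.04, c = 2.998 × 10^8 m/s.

v_n = Zαc/n ⇒ n = Zαc/v = 4 × 0.007297 × 2.998 × 10^8 / 2.917 × 10^6 ≈ 3.00
n = 3

3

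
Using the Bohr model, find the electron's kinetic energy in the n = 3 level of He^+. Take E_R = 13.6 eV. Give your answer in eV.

For a Coulomb orbit the virial theorem gives K = −E_n.
E_n = −E_R·Z²/n², so K = E_R·Z²/n² = 13.6 × 2²/3² = 6.04 eV

6.04 eV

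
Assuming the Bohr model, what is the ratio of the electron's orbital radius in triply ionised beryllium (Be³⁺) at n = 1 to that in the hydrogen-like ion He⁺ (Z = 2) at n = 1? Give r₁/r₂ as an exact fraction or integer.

r ∝ Z^-1 · n^2
r₁/r₂ = (4/2)^-1 · (1/1)^2 = 1/2

1/2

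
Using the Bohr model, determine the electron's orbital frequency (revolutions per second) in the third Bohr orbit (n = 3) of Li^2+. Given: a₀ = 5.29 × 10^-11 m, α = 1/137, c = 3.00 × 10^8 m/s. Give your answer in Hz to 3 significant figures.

2.20 × 10^15 Hz

r = n²a₀/Z = 1.59 × 10^-10 m, v = Zαc/n = 2.19 × 10^6 m/s
f = v/(2πr) = 2.20 × 10^15 Hz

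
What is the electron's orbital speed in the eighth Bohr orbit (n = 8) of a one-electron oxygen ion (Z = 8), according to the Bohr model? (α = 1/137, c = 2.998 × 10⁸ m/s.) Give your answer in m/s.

2.188 × 10⁶ m/s

v_n = Zαc/n = 8 × 0.007299 × 2.998 × 10⁸ / 8
    = 2.188 × 10⁶ m/s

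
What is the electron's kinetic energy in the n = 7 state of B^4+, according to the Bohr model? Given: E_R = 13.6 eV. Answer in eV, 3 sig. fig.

6.94 eV

For a Coulomb orbit the virial theorem gives K = −E_n.
E_n = −E_R·Z²/n², so K = E_R·Z²/n² = 13.6 × 5²/7² = 6.94 eV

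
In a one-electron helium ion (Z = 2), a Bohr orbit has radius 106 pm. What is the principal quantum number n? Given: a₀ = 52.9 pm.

2

r_n = n²a₀/Z ⇒ n² = rZ/a₀ = 106 × 2 / 52.9 ≈ 4.01
n = 2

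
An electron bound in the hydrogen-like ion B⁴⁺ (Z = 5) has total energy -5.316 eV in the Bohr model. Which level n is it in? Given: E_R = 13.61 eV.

E_n = −E_R Z²/n² ⇒ n² = E_R Z²/(−E_n) = 13.61 × 5² / 5.316 ≈ 64.00
n = 8

8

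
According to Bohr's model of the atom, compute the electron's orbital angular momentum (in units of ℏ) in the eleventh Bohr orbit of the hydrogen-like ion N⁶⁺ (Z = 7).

L_n = nℏ, so L/ℏ = n = 11.

11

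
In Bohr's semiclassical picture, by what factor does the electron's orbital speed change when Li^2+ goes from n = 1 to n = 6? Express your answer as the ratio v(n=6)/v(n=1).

v ∝ Z^1 · n^-1; with Z fixed, v ∝ n^-1.
v(n=6)/v(n=1) = (6/1)^-1 = 1/6

1/6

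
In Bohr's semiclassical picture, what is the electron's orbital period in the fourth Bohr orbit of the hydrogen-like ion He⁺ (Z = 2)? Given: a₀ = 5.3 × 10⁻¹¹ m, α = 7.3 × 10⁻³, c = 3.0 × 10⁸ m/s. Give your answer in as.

r = n²a₀/Z = 4²·5.3 × 10⁻¹¹/2 = 4.2 × 10⁻¹⁰ m
v = Zαc/n = 2·0.0073·3.0 × 10⁸/4 = 1.1 × 10⁶ m/s
T = 2πr/v = 2.4 × 10⁻¹⁵ s = 2400 as

2400 as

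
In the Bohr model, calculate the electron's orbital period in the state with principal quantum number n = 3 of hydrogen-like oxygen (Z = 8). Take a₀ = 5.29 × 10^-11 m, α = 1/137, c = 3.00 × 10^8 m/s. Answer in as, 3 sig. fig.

r = n²a₀/Z = 3²·5.29 × 10^-11/8 = 5.95 × 10^-11 m
v = Zαc/n = 8·0.00730·3.00 × 10^8/3 = 5.84 × 10^6 m/s
T = 2πr/v = 6.40 × 10^-17 s = 64.0 as

64.0 as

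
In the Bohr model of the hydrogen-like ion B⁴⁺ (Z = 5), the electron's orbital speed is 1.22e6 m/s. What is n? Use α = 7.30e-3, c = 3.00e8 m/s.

9

v_n = Zαc/n ⇒ n = Zαc/v = 5 × 0.00730 × 3.00e8 / 1.22e6 ≈ 8.98
n = 9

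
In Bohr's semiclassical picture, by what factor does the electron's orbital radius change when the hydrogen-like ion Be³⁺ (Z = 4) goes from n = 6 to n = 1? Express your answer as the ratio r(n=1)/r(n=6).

r ∝ Z^-1 · n^2; with Z fixed, r ∝ n^2.
r(n=1)/r(n=6) = (1/6)^2 = 1/36

1/36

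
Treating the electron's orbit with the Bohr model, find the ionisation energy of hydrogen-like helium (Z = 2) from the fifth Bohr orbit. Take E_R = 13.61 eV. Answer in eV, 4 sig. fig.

E_n = −E_R·Z²/n² = −13.61 × 2²/5² eV = -2.178 eV
Ionisation energy = −E_n = 2.178 eV

2.178 eV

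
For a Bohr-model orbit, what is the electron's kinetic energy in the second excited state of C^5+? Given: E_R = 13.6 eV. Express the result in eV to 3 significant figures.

54.4 eV

For a Coulomb orbit the virial theorem gives K = −E_n.
E_n = −E_R·Z²/n², so K = E_R·Z²/n² = 13.6 × 6²/3² = 54.4 eV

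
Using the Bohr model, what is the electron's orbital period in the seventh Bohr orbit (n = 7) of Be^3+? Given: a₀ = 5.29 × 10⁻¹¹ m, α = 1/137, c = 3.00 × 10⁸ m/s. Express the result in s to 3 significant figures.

3.25 × 10⁻¹⁵ s

r = n²a₀/Z = 7²·5.29 × 10⁻¹¹/4 = 6.48 × 10⁻¹⁰ m
v = Zαc/n = 4·0.00730·3.00 × 10⁸/7 = 1.25 × 10⁶ m/s
T = 2πr/v = 3.25 × 10⁻¹⁵ s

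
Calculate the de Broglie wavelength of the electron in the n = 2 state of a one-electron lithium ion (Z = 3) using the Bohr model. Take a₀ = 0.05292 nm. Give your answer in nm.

The Bohr quantisation condition is nλ = 2πr_n.
r_n = n²a₀/Z = 0.07056 nm
λ = 2πr_n/n = 2π·0.07056/2 = 0.2217 nm

0.2217 nm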